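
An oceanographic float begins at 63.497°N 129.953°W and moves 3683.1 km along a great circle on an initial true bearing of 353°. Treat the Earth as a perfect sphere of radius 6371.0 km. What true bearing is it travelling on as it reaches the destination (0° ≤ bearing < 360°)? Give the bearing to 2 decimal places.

Central angle δ = d/R = 0.578104 rad.
With φ₁ = 63.497° = 1.108232 rad and θ = 353° = 6.161012 rad:
Applying the spherical law of cosines for sides, sin φ₂ = sin φ₁ cos δ + cos φ₁ sin δ cos θ = 0.991515, so φ₂ = 82.531°.
For the longitude increment, Δλ = atan2( sin θ sin δ cos φ₁, cos δ − sin φ₁ sin φ₂ ) = atan2(-0.029717, -0.049818) = -149.183°.
λ₂ = -129.953° + -149.183° = -279.136°, normalized to (−180°, 180°] → 80.864°.
The forward bearing on arrival equals the back-azimuth from the destination plus 180°.
Back-azimuth from P₂ (82.53°, 80.86°) to P₁ (63.50°, -129.95°), with Δλ' = λ₁ − λ₂ = -210.82°: atan2( sin Δλ' cos φ₁ , cos φ₂ sin φ₁ − sin φ₂ cos φ₁ cos Δλ' ) = 24.73°.
Final bearing = (24.73° + 180°) mod 360° = 204.73°.

final bearing 204.73°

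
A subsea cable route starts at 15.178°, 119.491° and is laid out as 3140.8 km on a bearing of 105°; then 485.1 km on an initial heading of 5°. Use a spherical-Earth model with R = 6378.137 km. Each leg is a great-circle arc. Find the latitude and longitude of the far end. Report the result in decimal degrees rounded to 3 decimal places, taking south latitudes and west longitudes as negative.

latitude 10.807°, longitude 147.238°

Apply the spherical direct solution leg by leg, carrying full precision between legs.
Leg 1: from (15.178°, 119.491°), δ = 3140.8/6378.137 = 0.492432 rad, θ = 105° → φ = 6.466°, λ = 146.851°.
Leg 2: from (6.466°, 146.851°), δ = 485.1/6378.137 = 0.076057 rad, θ = 5° → φ = 10.807°, λ = 147.238°.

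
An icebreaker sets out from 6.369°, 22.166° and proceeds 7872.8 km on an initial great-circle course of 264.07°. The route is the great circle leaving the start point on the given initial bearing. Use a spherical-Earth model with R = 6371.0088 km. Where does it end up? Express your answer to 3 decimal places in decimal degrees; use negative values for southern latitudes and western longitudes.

δ = 7872.8/6371.0088 = 1.235723 rad (70.8017°).
Start latitude φ₁ = 0.111160 rad; initial bearing θ = 4.608891 rad.
Applying the spherical law of cosines for sides, sin φ₂ = sin φ₁ cos δ + cos φ₁ sin δ cos θ = -0.060487, so φ₂ = -3.468°.
Δλ = atan2( sin θ sin δ cos φ₁ , cos δ − sin φ₁ sin φ₂ ) = atan2(-0.933535, 0.335549) = -1.225738 rad = -70.230°.
Hence λ₂ = 22.166° + -70.230° = -48.064°.

latitude -3.468°, longitude -48.064°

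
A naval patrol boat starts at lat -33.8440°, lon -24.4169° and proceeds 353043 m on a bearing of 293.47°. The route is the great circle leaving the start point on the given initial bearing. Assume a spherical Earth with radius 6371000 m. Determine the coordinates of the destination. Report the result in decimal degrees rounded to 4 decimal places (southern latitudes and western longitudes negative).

The arc subtends δ = 353043/6371000 = 0.055414 rad at the centre.
Converting: φ₁ = -0.590689 rad, θ = 5.122018 rad.
Destination latitude: φ₂ = arcsin( sin φ₁ cos δ + cos φ₁ sin δ cos θ ) = arcsin(-0.537758) = -32.5311°.
Then Δλ = atan2(-0.042195, 0.698970) = -0.060295 rad, from sin θ sin δ cos φ₁ over cos δ − sin φ₁ sin φ₂.
Hence λ₂ = -24.4169° + -3.4546° = -27.8715°.

latitude -32.5311°, longitude -27.8715°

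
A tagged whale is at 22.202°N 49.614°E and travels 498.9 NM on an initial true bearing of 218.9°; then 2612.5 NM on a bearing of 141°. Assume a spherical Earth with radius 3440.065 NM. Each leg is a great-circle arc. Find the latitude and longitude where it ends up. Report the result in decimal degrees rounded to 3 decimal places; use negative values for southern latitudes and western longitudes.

latitude -18.638°, longitude 71.417°

Apply the spherical direct solution leg by leg, carrying full precision between legs.
Leg 1: from (22.202°, 49.614°), δ = 498.9/3440.065 = 0.145026 rad, θ = 218.9° → φ = 15.651°, λ = 44.206°.
Leg 2: from (15.651°, 44.206°), δ = 2612.5/3440.065 = 0.759433 rad, θ = 141° → φ = -18.638°, λ = 71.417°.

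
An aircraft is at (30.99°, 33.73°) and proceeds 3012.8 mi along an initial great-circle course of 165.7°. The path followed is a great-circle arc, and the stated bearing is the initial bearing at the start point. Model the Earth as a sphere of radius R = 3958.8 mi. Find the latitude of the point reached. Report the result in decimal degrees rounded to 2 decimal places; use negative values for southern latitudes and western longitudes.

Central angle δ = d/R = 0.761039 rad.
Converting: φ₁ = 0.540878 rad, θ = 2.892011 rad.
sin φ₂ = sin φ₁ cos δ + cos φ₁ sin δ cos θ = (0.514888)(0.724120) + (0.857257)(0.689674)(-0.969016) = -0.200068
φ₂ = asin(-0.200068) = -0.201427 rad = -11.54°.
For the longitude increment, Δλ = atan2( sin θ sin δ cos φ₁, cos δ − sin φ₁ sin φ₂ ) = atan2(0.146033, 0.827133) = 10.01°.
λ₂ = λ₁ + Δλ = 43.74°.

latitude -11.54°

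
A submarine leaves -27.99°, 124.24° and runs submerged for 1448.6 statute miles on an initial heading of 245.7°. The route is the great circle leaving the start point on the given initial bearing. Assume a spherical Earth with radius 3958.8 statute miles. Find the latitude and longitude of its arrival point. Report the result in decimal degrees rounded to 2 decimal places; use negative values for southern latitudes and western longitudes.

latitude -34.63°, longitude 100.89°

The arc subtends δ = 1448.6/3958.8 = 0.365919 rad at the centre.
Start latitude φ₁ = -0.488518 rad; initial bearing θ = 4.288274 rad.
Destination latitude: φ₂ = arcsin( sin φ₁ cos δ + cos φ₁ sin δ cos θ ) = arcsin(-0.568266) = -34.63°.
Then Δλ = atan2(-0.287962, 0.667098) = -0.407501 rad, from sin θ sin δ cos φ₁ over cos δ − sin φ₁ sin φ₂.
λ₂ = λ₁ + Δλ = 100.89°.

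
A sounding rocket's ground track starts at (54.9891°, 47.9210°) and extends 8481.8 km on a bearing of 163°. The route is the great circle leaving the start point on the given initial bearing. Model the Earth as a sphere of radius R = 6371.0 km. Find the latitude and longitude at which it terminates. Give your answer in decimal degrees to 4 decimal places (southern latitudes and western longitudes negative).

latitude -19.7994°, longitude 65.4911°

The arc subtends δ = 8481.8/6371 = 1.331314 rad at the centre.
Start latitude φ₁ = 0.959741 rad; initial bearing θ = 2.844887 rad.
Applying the spherical law of cosines for sides, sin φ₂ = sin φ₁ cos δ + cos φ₁ sin δ cos θ = -0.338728, so φ₂ = -19.7994°.
For the longitude increment, Δλ = atan2( sin θ sin δ cos φ₁, cos δ − sin φ₁ sin φ₂ ) = atan2(0.162956, 0.514632) = 17.5701°.
λ₂ = λ₁ + Δλ = 65.4911°.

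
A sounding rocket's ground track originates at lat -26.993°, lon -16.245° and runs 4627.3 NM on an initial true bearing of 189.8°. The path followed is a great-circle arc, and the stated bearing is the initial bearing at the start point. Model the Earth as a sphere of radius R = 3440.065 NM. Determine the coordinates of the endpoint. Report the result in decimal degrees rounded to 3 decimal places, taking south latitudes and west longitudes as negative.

Angular distance δ = d/R = 4627.3 / 3440.065 = 1.345120 rad.
With φ₁ = -26.993° = -0.471117 rad and θ = 189.8° = 3.312635 rad:
Destination latitude: φ₂ = arcsin( sin φ₁ cos δ + cos φ₁ sin δ cos θ ) = arcsin(-0.957358) = -73.208°.
Then Δλ = atan2(-0.147821, -0.210761) = -2.529949 rad, from sin θ sin δ cos φ₁ over cos δ − sin φ₁ sin φ₂.
Hence λ₂ = -16.245° + -144.955° = -161.200°.

latitude -73.208°, longitude -161.200°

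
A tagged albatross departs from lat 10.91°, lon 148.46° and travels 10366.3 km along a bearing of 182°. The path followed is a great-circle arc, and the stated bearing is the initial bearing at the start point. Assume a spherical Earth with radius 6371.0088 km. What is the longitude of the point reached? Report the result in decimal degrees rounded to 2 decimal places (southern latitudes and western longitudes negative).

longitude 133.84°

δ = 10366.3/6371.0088 = 1.627105 rad (93.2262°).
Converting: φ₁ = 0.190415 rad, θ = 3.176499 rad.
Destination latitude: φ₂ = arcsin( sin φ₁ cos δ + cos φ₁ sin δ cos θ ) = arcsin(-0.990424) = -82.06°.
For the longitude increment, Δλ = atan2( sin θ sin δ cos φ₁, cos δ − sin φ₁ sin φ₂ ) = atan2(-0.034214, 0.131176) = -14.62°.
λ₂ = λ₁ + Δλ = 133.84°.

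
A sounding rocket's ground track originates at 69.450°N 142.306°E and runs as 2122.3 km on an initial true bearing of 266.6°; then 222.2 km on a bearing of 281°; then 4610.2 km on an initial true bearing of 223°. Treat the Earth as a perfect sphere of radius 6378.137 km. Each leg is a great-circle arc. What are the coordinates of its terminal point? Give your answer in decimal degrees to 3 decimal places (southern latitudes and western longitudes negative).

Apply the spherical direct solution leg by leg, carrying full precision between legs.
Leg 1: from (69.450°, 142.306°), δ = 2122.3/6378.137 = 0.332746 rad, θ = 266.6° → φ = 61.427°, λ = 99.326°.
Leg 2: from (61.427°, 99.326°), δ = 222.2/6378.137 = 0.034838 rad, θ = 281° → φ = 61.745°, λ = 95.184°.
Leg 3: from (61.745°, 95.184°), δ = 4610.2/6378.137 = 0.722813 rad, θ = 223° → φ = 25.567°, λ = 65.177°.

latitude 25.567°, longitude 65.177°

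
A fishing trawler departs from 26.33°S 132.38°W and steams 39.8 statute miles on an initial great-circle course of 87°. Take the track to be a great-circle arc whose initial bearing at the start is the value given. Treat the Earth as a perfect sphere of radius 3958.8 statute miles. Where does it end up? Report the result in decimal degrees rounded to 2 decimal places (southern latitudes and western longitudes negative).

Central angle δ = d/R = 0.010054 rad.
Start latitude φ₁ = -0.459545 rad; initial bearing θ = 1.518436 rad.
Applying the spherical law of cosines for sides, sin φ₂ = sin φ₁ cos δ + cos φ₁ sin δ cos θ = -0.443047, so φ₂ = -26.30°.
Δλ = atan2( sin θ sin δ cos φ₁ , cos δ − sin φ₁ sin φ₂ ) = atan2(0.008998, 0.803440) = 0.011199 rad = 0.64°.
λ₂ = -132.38° + 0.64° = -131.74°.

latitude -26.30°, longitude -131.74°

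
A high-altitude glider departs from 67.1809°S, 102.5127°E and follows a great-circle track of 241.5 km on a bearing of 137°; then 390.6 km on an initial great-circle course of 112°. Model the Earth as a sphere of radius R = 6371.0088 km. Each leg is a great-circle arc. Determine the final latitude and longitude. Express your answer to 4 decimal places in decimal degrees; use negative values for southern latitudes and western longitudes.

Apply the spherical direct solution leg by leg, carrying full precision between legs.
Leg 1: from (-67.1809°, 102.5127°), δ = 241.5/6371.0088 = 0.037906 rad, θ = 137° → φ = -68.7204°, λ = 106.5965°.
Leg 2: from (-68.7204°, 106.5965°), δ = 390.6/6371.0088 = 0.061309 rad, θ = 112° → φ = -69.7845°, λ = 116.0590°.

latitude -69.7845°, longitude 116.0590°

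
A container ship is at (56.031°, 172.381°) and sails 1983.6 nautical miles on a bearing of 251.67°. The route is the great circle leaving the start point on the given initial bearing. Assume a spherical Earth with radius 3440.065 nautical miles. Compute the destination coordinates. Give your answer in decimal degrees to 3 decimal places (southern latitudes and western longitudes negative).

Angular distance δ = d/R = 1983.6 / 3440.065 = 0.576617 rad.
Start latitude φ₁ = 0.977925 rad; initial bearing θ = 4.392470 rad.
Destination latitude: φ₂ = arcsin( sin φ₁ cos δ + cos φ₁ sin δ cos θ ) = arcsin(0.599445) = 36.830°.
Then Δλ = atan2(-0.289166, 0.341168) = -0.703085 rad, from sin θ sin δ cos φ₁ over cos δ − sin φ₁ sin φ₂.
Hence λ₂ = 172.381° + -40.284° = 132.097°.

latitude 36.830°, longitude 132.097°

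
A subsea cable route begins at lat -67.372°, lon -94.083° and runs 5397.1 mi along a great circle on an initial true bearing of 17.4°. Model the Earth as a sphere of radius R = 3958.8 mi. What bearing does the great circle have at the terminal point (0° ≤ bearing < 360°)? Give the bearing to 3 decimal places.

Central angle δ = d/R = 1.363317 rad.
With φ₁ = -67.372° = -1.175863 rad and θ = 17.4° = 0.303687 rad:
Destination latitude: φ₂ = arcsin( sin φ₁ cos δ + cos φ₁ sin δ cos θ ) = arcsin(0.169130) = 9.737°.
Then Δλ = atan2(0.112587, 0.362104) = 0.301449 rad, from sin θ sin δ cos φ₁ over cos δ − sin φ₁ sin φ₂.
Hence λ₂ = -94.083° + 17.272° = -76.811°.
The forward bearing on arrival equals the back-azimuth from the destination plus 180°.
Back-azimuth from P₂ (9.737°, -76.811°) to P₁ (-67.372°, -94.083°), with Δλ' = λ₁ − λ₂ = -17.272°: atan2( sin Δλ' cos φ₁ , cos φ₂ sin φ₁ − sin φ₂ cos φ₁ cos Δλ' ) = 186.704°.
Final bearing = (186.704° + 180°) mod 360° = 6.704°.

final bearing 6.704°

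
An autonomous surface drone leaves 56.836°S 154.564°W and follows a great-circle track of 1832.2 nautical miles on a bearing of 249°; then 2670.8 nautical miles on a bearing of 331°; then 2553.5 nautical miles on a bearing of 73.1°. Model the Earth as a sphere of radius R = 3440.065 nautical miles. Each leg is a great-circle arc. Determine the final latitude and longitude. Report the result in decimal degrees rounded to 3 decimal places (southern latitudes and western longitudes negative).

latitude 1.004°, longitude 169.216°

Apply the spherical direct solution leg by leg, carrying full precision between legs.
Leg 1: from (-56.836°, -154.564°), δ = 1832.2/3440.065 = 0.532606 rad, θ = 249° → φ = -55.155°, λ = 149.368°.
Leg 2: from (-55.155°, 149.368°), δ = 2670.8/3440.065 = 0.776381 rad, θ = 331° → φ = -13.614°, λ = 128.910°.
Leg 3: from (-13.614°, 128.910°), δ = 2553.5/3440.065 = 0.742282 rad, θ = 73.1° → φ = 1.004°, λ = 169.216°.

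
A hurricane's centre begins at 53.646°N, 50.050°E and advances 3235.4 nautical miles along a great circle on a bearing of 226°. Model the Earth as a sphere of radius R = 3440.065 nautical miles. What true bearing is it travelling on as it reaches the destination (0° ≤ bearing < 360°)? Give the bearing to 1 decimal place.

The arc subtends δ = 3235.4/3440.065 = 0.940505 rad at the centre.
Converting: φ₁ = 0.936299 rad, θ = 3.944444 rad.
Applying the spherical law of cosines for sides, sin φ₂ = sin φ₁ cos δ + cos φ₁ sin δ cos θ = 0.142014, so φ₂ = 8.164°.
Δλ = atan2( sin θ sin δ cos φ₁ , cos δ − sin φ₁ sin φ₂ ) = atan2(-0.344474, 0.475006) = -0.627439 rad = -35.950°.
λ₂ = 50.050° + -35.950° = 14.100°.
The forward bearing on arrival equals the back-azimuth from the destination plus 180°.
Back-azimuth from P₂ (8.2°, 14.1°) to P₁ (53.6°, 50.0°), with Δλ' = λ₁ − λ₂ = 35.9°: atan2( sin Δλ' cos φ₁ , cos φ₂ sin φ₁ − sin φ₂ cos φ₁ cos Δλ' ) = 25.5°.
Final bearing = (25.5° + 180°) mod 360° = 205.5°.

final bearing 205.5°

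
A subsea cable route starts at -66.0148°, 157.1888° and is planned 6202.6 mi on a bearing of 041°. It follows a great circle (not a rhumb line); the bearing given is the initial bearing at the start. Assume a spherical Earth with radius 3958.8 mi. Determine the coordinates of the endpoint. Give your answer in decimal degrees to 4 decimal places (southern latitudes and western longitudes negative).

latitude 17.6454°, longitude -159.3041°

Angular distance δ = d/R = 6202.6 / 3958.8 = 1.566788 rad.
Start latitude φ₁ = -1.152176 rad; initial bearing θ = 0.715585 rad.
Applying the spherical law of cosines for sides, sin φ₂ = sin φ₁ cos δ + cos φ₁ sin δ cos θ = 0.303125, so φ₂ = 17.6454°.
For the longitude increment, Δλ = atan2( sin θ sin δ cos φ₁, cos δ − sin φ₁ sin φ₂ ) = atan2(0.266686, 0.280959) = 43.5071°.
λ₂ = 157.1888° + 43.5071° = 200.6959°, normalized to (−180°, 180°] → -159.3041°.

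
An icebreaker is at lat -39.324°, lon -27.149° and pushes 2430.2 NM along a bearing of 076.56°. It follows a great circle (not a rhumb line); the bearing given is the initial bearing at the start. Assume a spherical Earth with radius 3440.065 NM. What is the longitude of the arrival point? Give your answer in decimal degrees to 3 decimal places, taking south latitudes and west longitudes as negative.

The arc subtends δ = 2430.2/3440.065 = 0.706440 rad at the centre.
With φ₁ = -39.324° = -0.686333 rad and θ = 76.56° = 1.336224 rad:
Destination latitude: φ₂ = arcsin( sin φ₁ cos δ + cos φ₁ sin δ cos θ ) = arcsin(-0.365332) = -21.428°.
Δλ = atan2( sin θ sin δ cos φ₁ , cos δ − sin φ₁ sin φ₂ ) = atan2(0.488399, 0.529165) = 0.745357 rad = 42.706°.
λ₂ = λ₁ + Δλ = 15.557°.

longitude 15.557°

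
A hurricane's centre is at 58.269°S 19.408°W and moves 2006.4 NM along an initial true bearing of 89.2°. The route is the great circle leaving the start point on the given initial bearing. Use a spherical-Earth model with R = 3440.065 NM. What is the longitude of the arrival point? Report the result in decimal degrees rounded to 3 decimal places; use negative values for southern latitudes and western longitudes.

longitude 31.618°

Angular distance δ = d/R = 2006.4 / 3440.065 = 0.583245 rad.
Converting: φ₁ = -1.016986 rad, θ = 1.556834 rad.
sin φ₂ = sin φ₁ cos δ + cos φ₁ sin δ cos θ = (-0.850527)(0.834680) + (0.525932)(0.550735)(0.013962) = -0.705873
φ₂ = asin(-0.705873) = -0.783656 rad = -44.900°.
For the longitude increment, Δλ = atan2( sin θ sin δ cos φ₁, cos δ − sin φ₁ sin φ₂ ) = atan2(0.289621, 0.234316) = 51.026°.
Hence λ₂ = -19.408° + 51.026° = 31.618°.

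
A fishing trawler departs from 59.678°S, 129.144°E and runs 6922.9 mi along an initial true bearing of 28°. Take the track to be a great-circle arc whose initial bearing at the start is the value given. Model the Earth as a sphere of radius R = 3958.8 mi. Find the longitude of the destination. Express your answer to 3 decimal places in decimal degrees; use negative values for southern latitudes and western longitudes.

longitude 164.108°

δ = 6922.9/3958.8 = 1.748737 rad (100.1952°).
Converting: φ₁ = -1.041578 rad, θ = 0.488692 rad.
Destination latitude: φ₂ = arcsin( sin φ₁ cos δ + cos φ₁ sin δ cos θ ) = arcsin(0.591515) = 36.265°.
Then Δλ = atan2(0.233275, 0.333594) = 0.610241 rad, from sin θ sin δ cos φ₁ over cos δ − sin φ₁ sin φ₂.
Hence λ₂ = 129.144° + 34.964° = 164.108°.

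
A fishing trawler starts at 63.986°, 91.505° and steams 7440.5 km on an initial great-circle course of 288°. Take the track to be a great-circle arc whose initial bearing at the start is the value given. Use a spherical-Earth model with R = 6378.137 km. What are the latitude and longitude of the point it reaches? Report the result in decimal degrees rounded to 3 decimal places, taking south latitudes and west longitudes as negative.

Central angle δ = d/R = 1.166563 rad.
Start latitude φ₁ = 1.116766 rad; initial bearing θ = 5.026548 rad.
Applying the spherical law of cosines for sides, sin φ₂ = sin φ₁ cos δ + cos φ₁ sin δ cos θ = 0.478075, so φ₂ = 28.560°.
Then Δλ = atan2(-0.383506, -0.036326) = -1.665234 rad, from sin θ sin δ cos φ₁ over cos δ − sin φ₁ sin φ₂.
Hence λ₂ = 91.505° + -95.411° = -3.906°.

latitude 28.560°, longitude -3.906°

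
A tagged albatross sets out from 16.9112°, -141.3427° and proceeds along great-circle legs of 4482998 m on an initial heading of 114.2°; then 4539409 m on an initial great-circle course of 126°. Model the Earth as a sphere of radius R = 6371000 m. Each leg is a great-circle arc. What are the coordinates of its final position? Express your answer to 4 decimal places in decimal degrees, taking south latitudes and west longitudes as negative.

latitude -24.0945°, longitude -69.7479°

Apply the spherical direct solution leg by leg, carrying full precision between legs.
Leg 1: from (16.9112°, -141.3427°), δ = 4482998/6371000 = 0.703657 rad, θ = 114.2° → φ = -1.8314°, λ = -105.1536°.
Leg 2: from (-1.8314°, -105.1536°), δ = 4539409/6371000 = 0.712511 rad, θ = 126° → φ = -24.0945°, λ = -69.7479°.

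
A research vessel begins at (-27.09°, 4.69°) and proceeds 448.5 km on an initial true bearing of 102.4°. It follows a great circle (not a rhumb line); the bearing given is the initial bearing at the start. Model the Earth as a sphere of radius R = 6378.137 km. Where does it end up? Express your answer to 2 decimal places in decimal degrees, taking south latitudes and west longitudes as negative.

latitude -27.88°, longitude 9.14°

Angular distance δ = d/R = 448.5 / 6378.137 = 0.070318 rad.
Converting: φ₁ = -0.472810 rad, θ = 1.787217 rad.
Applying the spherical law of cosines for sides, sin φ₂ = sin φ₁ cos δ + cos φ₁ sin δ cos θ = -0.467696, so φ₂ = -27.88°.
Δλ = atan2( sin θ sin δ cos φ₁ , cos δ − sin φ₁ sin φ₂ ) = atan2(0.061093, 0.784545) = 0.077714 rad = 4.45°.
λ₂ = 4.69° + 4.45° = 9.14°.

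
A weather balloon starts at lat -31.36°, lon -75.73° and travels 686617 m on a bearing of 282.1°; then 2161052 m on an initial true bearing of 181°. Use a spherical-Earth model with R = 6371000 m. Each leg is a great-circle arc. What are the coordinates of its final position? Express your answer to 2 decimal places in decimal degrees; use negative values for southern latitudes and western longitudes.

latitude -49.31°, longitude -83.21°

Apply the spherical direct solution leg by leg, carrying full precision between legs.
Leg 1: from (-31.36°, -75.73°), δ = 686617/6371000 = 0.107772 rad, θ = 282.1° → φ = -29.88°, λ = -82.70°.
Leg 2: from (-29.88°, -82.70°), δ = 2161052/6371000 = 0.339201 rad, θ = 181° → φ = -49.31°, λ = -83.21°.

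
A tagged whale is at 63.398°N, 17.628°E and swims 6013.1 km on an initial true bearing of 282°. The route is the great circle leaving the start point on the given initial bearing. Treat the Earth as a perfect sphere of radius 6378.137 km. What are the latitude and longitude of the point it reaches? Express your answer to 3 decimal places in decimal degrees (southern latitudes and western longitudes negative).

latitude 36.919°, longitude -64.270°

Angular distance δ = d/R = 6013.1 / 6378.137 = 0.942767 rad.
With φ₁ = 63.398° = 1.106504 rad and θ = 282° = 4.921828 rad:
Destination latitude: φ₂ = arcsin( sin φ₁ cos δ + cos φ₁ sin δ cos θ ) = arcsin(0.600688) = 36.919°.
Then Δλ = atan2(-0.354428, 0.050453) = -1.429397 rad, from sin θ sin δ cos φ₁ over cos δ − sin φ₁ sin φ₂.
λ₂ = 17.628° + -81.898° = -64.270°.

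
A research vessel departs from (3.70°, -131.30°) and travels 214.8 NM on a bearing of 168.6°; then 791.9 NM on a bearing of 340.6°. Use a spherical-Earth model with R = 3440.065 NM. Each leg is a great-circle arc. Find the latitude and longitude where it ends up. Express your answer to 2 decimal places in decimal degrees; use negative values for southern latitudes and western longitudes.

Apply the spherical direct solution leg by leg, carrying full precision between legs.
Leg 1: from (3.70°, -131.30°), δ = 214.8/3440.065 = 0.062441 rad, θ = 168.6° → φ = 0.19°, λ = -130.59°.
Leg 2: from (0.19°, -130.59°), δ = 791.9/3440.065 = 0.230199 rad, θ = 340.6° → φ = 12.62°, λ = -135.05°.

latitude 12.62°, longitude -135.05°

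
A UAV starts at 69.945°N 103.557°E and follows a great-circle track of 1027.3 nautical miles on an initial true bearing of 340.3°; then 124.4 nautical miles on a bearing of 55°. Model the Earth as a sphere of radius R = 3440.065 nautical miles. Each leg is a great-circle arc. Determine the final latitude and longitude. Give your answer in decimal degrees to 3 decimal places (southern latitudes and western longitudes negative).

Apply the spherical direct solution leg by leg, carrying full precision between legs.
Leg 1: from (69.945°, 103.557°), δ = 1027.3/3440.065 = 0.298628 rad, θ = 340.3° → φ = 83.108°, λ = 47.816°.
Leg 2: from (83.108°, 47.816°), δ = 124.4/3440.065 = 0.036162 rad, θ = 55° → φ = 84.051°, λ = 64.419°.

latitude 84.051°, longitude 64.419°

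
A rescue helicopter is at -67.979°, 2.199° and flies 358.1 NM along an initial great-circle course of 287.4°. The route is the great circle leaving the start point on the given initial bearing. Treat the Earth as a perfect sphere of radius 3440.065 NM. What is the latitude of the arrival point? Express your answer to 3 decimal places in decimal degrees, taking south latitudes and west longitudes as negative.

Angular distance δ = d/R = 358.1 / 3440.065 = 0.104097 rad.
With φ₁ = -67.979° = -1.186457 rad and θ = 287.4° = 5.016076 rad:
sin φ₂ = sin φ₁ cos δ + cos φ₁ sin δ cos θ = (-0.927046)(0.994587) + (0.374946)(0.103909)(0.299041) = -0.910377
φ₂ = asin(-0.910377) = -1.144195 rad = -65.558°.
Then Δλ = atan2(-0.037177, 0.150625) = -0.241986 rad, from sin θ sin δ cos φ₁ over cos δ − sin φ₁ sin φ₂.
λ₂ = 2.199° + -13.865° = -11.666°.

latitude -65.558°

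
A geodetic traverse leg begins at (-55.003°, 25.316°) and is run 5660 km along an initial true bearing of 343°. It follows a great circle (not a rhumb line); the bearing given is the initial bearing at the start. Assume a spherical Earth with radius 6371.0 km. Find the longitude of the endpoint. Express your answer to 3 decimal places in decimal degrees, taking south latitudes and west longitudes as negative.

Central angle δ = d/R = 0.888401 rad.
With φ₁ = -55.003° = -0.959983 rad and θ = 343° = 5.986479 rad:
Applying the spherical law of cosines for sides, sin φ₂ = sin φ₁ cos δ + cos φ₁ sin δ cos θ = -0.090970, so φ₂ = -5.219°.
For the longitude increment, Δλ = atan2( sin θ sin δ cos φ₁, cos δ − sin φ₁ sin φ₂ ) = atan2(-0.130134, 0.556133) = -13.170°.
Hence λ₂ = 25.316° + -13.170° = 12.146°.

longitude 12.146°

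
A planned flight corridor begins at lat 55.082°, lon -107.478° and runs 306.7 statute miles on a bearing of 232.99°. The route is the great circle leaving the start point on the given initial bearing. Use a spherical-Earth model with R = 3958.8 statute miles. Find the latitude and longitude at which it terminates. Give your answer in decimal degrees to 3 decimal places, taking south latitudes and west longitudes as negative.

latitude 52.265°, longitude -113.274°

Central angle δ = d/R = 0.077473 rad.
With φ₁ = 55.082° = 0.961362 rad and θ = 232.99° = 4.066443 rad:
sin φ₂ = sin φ₁ cos δ + cos φ₁ sin δ cos θ = (0.819972)(0.997000) + (0.572404)(0.077395)(-0.601954) = 0.790845
φ₂ = asin(0.790845) = 0.912189 rad = 52.265°.
Δλ = atan2( sin θ sin δ cos φ₁ , cos δ − sin φ₁ sin φ₂ ) = atan2(-0.035376, 0.348530) = -0.101154 rad = -5.796°.
Hence λ₂ = -107.478° + -5.796° = -113.274°.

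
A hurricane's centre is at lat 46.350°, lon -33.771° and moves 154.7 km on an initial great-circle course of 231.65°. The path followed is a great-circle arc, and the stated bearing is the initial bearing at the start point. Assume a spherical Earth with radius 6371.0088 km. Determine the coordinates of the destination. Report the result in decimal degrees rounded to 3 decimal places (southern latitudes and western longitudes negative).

latitude 45.476°, longitude -35.327°

Angular distance δ = d/R = 154.7 / 6371.0088 = 0.024282 rad.
Converting: φ₁ = 0.808960 rad, θ = 4.043055 rad.
Destination latitude: φ₂ = arcsin( sin φ₁ cos δ + cos φ₁ sin δ cos θ ) = arcsin(0.712958) = 45.476°.
Then Δλ = atan2(-0.013143, 0.483830) = -0.027158 rad, from sin θ sin δ cos φ₁ over cos δ − sin φ₁ sin φ₂.
λ₂ = λ₁ + Δλ = -35.327°.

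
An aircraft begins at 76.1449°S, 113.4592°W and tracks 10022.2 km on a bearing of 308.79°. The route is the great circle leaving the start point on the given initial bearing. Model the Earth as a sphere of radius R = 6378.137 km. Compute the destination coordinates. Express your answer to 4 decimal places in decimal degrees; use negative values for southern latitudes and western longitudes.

latitude 8.6584°, longitude -165.4985°

Central angle δ = d/R = 1.571337 rad.
Start latitude φ₁ = -1.328979 rad; initial bearing θ = 5.389402 rad.
sin φ₂ = sin φ₁ cos δ + cos φ₁ sin δ cos θ = (-0.970904)(-0.000540) + (0.239467)(1.000000)(0.626468) = 0.150543
φ₂ = asin(0.150543) = 0.151118 rad = 8.6584°.
Δλ = atan2( sin θ sin δ cos φ₁ , cos δ − sin φ₁ sin φ₂ ) = atan2(-0.186652, 0.145623) = -0.908257 rad = -52.0393°.
λ₂ = -113.4592° + -52.0393° = -165.4985°.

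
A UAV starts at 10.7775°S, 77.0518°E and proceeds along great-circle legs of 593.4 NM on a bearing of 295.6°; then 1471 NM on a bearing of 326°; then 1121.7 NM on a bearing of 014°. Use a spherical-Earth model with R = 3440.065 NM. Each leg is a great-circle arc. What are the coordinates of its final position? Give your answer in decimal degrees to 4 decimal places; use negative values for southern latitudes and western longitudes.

latitude 31.9621°, longitude 59.5101°

Apply the spherical direct solution leg by leg, carrying full precision between legs.
Leg 1: from (-10.7775°, 77.0518°), δ = 593.4/3440.065 = 0.172497 rad, θ = 295.6° → φ = -6.3940°, λ = 68.0908°.
Leg 2: from (-6.3940°, 68.0908°), δ = 1471/3440.065 = 0.427608 rad, θ = 326° → φ = 13.9056°, λ = 54.2694°.
Leg 3: from (13.9056°, 54.2694°), δ = 1121.7/3440.065 = 0.326069 rad, θ = 14° → φ = 31.9621°, λ = 59.5101°.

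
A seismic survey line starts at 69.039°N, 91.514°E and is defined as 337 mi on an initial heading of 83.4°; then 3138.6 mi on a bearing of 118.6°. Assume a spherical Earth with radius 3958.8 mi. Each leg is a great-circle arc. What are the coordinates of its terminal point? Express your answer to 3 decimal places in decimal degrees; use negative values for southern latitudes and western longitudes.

latitude 32.249°, longitude 152.870°

Apply the spherical direct solution leg by leg, carrying full precision between legs.
Leg 1: from (69.039°, 91.514°), δ = 337/3958.8 = 0.085127 rad, θ = 83.4° → φ = 69.057°, λ = 105.182°.
Leg 2: from (69.057°, 105.182°), δ = 3138.6/3958.8 = 0.792816 rad, θ = 118.6° → φ = 32.249°, λ = 152.870°.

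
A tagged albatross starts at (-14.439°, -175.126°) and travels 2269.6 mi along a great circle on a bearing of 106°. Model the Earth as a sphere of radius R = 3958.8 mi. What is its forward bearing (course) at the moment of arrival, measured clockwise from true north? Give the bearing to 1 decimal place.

final bearing 95.5°

Central angle δ = d/R = 0.573305 rad.
Start latitude φ₁ = -0.252008 rad; initial bearing θ = 1.850049 rad.
Applying the spherical law of cosines for sides, sin φ₂ = sin φ₁ cos δ + cos φ₁ sin δ cos θ = -0.354268, so φ₂ = -20.749°.
Δλ = atan2( sin θ sin δ cos φ₁ , cos δ − sin φ₁ sin φ₂ ) = atan2(0.504930, 0.751776) = 0.591444 rad = 33.887°.
λ₂ = -175.126° + 33.887° = -141.239°.
The forward bearing on arrival equals the back-azimuth from the destination plus 180°.
Back-azimuth from P₂ (-20.7°, -141.2°) to P₁ (-14.4°, -175.1°), with Δλ' = λ₁ − λ₂ = -33.9°: atan2( sin Δλ' cos φ₁ , cos φ₂ sin φ₁ − sin φ₂ cos φ₁ cos Δλ' ) = 275.5°.
Final bearing = (275.5° + 180°) mod 360° = 95.5°.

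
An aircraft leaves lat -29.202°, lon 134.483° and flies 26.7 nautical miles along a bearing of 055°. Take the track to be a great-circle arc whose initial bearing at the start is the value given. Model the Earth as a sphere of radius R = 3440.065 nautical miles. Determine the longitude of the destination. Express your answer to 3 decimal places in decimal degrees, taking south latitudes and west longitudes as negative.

longitude 134.899°

Central angle δ = d/R = 0.007761 rad.
Converting: φ₁ = -0.509671 rad, θ = 0.959931 rad.
sin φ₂ = sin φ₁ cos δ + cos φ₁ sin δ cos θ = (-0.487890)(0.999970) + (0.872905)(0.007761)(0.573576) = -0.483989
φ₂ = asin(-0.483989) = -0.505208 rad = -28.946°.
Then Δλ = atan2(0.005550, 0.763836) = 0.007265 rad, from sin θ sin δ cos φ₁ over cos δ − sin φ₁ sin φ₂.
λ₂ = λ₁ + Δλ = 134.899°.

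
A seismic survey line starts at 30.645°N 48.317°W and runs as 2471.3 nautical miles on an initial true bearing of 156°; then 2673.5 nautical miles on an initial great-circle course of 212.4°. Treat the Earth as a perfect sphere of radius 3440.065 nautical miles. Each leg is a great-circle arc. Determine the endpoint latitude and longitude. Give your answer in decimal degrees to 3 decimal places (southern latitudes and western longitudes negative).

latitude -43.000°, longitude -63.561°

Apply the spherical direct solution leg by leg, carrying full precision between legs.
Leg 1: from (30.645°, -48.317°), δ = 2471.3/3440.065 = 0.718388 rad, θ = 156° → φ = -7.675°, λ = -32.645°.
Leg 2: from (-7.675°, -32.645°), δ = 2673.5/3440.065 = 0.777166 rad, θ = 212.4° → φ = -43.000°, λ = -63.561°.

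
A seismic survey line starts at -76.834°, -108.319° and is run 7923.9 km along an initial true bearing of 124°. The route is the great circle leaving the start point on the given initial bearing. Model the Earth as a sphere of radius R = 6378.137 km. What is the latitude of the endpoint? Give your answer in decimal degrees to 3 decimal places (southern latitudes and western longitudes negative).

latitude -25.763°

δ = 7923.9/6378.137 = 1.242353 rad (71.1816°).
With φ₁ = -76.834° = -1.341006 rad and θ = 124° = 2.164208 rad:
sin φ₂ = sin φ₁ cos δ + cos φ₁ sin δ cos θ = (-0.973714)(0.322570) + (0.227773)(0.946546)(-0.559193) = -0.434651
φ₂ = asin(-0.434651) = -0.449651 rad = -25.763°.
For the longitude increment, Δλ = atan2( sin θ sin δ cos φ₁, cos δ − sin φ₁ sin φ₂ ) = atan2(0.178739, -0.100657) = 119.386°.
Hence λ₂ = -108.319° + 119.386° = 11.067°.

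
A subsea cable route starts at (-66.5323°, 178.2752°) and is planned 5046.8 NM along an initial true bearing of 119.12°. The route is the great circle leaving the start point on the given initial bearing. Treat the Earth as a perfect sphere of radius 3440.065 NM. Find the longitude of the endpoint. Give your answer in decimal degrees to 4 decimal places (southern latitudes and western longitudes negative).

Angular distance δ = d/R = 5046.8 / 3440.065 = 1.467065 rad.
Start latitude φ₁ = -1.161208 rad; initial bearing θ = 2.079036 rad.
sin φ₂ = sin φ₁ cos δ + cos φ₁ sin δ cos θ = (-0.917285)(0.103545) + (0.398232)(0.994625)(-0.486640) = -0.287734
φ₂ = asin(-0.287734) = -0.291860 rad = -16.7224°.
Δλ = atan2( sin θ sin δ cos φ₁ , cos δ − sin φ₁ sin φ₂ ) = atan2(0.346026, -0.160389) = 2.004834 rad = 114.8685°.
λ₂ = 178.2752° + 114.8685° = 293.1437°, normalized to (−180°, 180°] → -66.8563°.

longitude -66.8563°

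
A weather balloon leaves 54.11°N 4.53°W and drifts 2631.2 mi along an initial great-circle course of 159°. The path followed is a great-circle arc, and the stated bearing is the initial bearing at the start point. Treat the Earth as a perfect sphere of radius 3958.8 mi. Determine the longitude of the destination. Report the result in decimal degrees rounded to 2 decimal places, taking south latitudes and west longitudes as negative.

longitude 8.87°

The arc subtends δ = 2631.2/3958.8 = 0.664646 rad at the centre.
Converting: φ₁ = 0.944398 rad, θ = 2.775074 rad.
sin φ₂ = sin φ₁ cos δ + cos φ₁ sin δ cos θ = (0.810144)(0.787135) + (0.586231)(0.616780)(-0.933580) = 0.300133
φ₂ = asin(0.300133) = 0.304832 rad = 17.47°.
Δλ = atan2( sin θ sin δ cos φ₁ , cos δ − sin φ₁ sin φ₂ ) = atan2(0.129577, 0.543984) = 0.233842 rad = 13.40°.
λ₂ = -4.53° + 13.40° = 8.87°.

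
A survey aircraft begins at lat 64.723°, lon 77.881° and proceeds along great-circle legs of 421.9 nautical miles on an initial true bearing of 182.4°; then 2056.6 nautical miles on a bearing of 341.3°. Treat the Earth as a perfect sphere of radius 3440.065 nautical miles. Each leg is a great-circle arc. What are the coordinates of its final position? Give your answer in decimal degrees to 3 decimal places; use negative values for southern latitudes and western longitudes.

Apply the spherical direct solution leg by leg, carrying full precision between legs.
Leg 1: from (64.723°, 77.881°), δ = 421.9/3440.065 = 0.122643 rad, θ = 182.4° → φ = 57.701°, λ = 77.332°.
Leg 2: from (57.701°, 77.332°), δ = 2056.6/3440.065 = 0.597838 rad, θ = 341.3° → φ = 79.590°, λ = -15.521°.

latitude 79.590°, longitude -15.521°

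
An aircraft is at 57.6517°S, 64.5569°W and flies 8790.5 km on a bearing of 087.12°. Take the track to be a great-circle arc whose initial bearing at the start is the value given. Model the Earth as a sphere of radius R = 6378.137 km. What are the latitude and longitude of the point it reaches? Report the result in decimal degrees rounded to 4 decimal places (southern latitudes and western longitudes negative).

Angular distance δ = d/R = 8790.5 / 6378.137 = 1.378224 rad.
Converting: φ₁ = -1.006212 rad, θ = 1.520531 rad.
Destination latitude: φ₂ = arcsin( sin φ₁ cos δ + cos φ₁ sin δ cos θ ) = arcsin(-0.135297) = -7.7758°.
Then Δλ = atan2(0.524511, 0.077084) = 1.424877 rad, from sin θ sin δ cos φ₁ over cos δ − sin φ₁ sin φ₂.
λ₂ = λ₁ + Δλ = 17.0825°.

latitude -7.7758°, longitude 17.0825°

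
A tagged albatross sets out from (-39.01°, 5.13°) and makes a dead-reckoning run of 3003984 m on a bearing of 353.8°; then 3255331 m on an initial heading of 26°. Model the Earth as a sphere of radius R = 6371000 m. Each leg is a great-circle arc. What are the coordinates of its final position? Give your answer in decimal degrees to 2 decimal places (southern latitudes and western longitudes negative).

Apply the spherical direct solution leg by leg, carrying full precision between legs.
Leg 1: from (-39.01°, 5.13°), δ = 3003984/6371000 = 0.471509 rad, θ = 353.8° → φ = -12.12°, λ = 2.25°.
Leg 2: from (-12.12°, 2.25°), δ = 3255331/6371000 = 0.510961 rad, θ = 26° → φ = 14.28°, λ = 15.03°.

latitude 14.28°, longitude 15.03°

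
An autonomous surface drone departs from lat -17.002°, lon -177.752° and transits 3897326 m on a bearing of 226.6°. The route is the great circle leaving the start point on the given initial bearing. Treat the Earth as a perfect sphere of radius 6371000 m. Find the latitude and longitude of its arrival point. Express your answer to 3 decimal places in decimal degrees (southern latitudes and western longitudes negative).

latitude -38.077°, longitude 150.238°

Central angle δ = d/R = 0.611729 rad.
Converting: φ₁ = -0.296741 rad, θ = 3.954916 rad.
Destination latitude: φ₂ = arcsin( sin φ₁ cos δ + cos φ₁ sin δ cos θ ) = arcsin(-0.616717) = -38.077°.
Then Δλ = atan2(-0.399024, 0.638325) = -0.558679 rad, from sin θ sin δ cos φ₁ over cos δ − sin φ₁ sin φ₂.
λ₂ = -177.752° + -32.010° = -209.762°, normalized to (−180°, 180°] → 150.238°.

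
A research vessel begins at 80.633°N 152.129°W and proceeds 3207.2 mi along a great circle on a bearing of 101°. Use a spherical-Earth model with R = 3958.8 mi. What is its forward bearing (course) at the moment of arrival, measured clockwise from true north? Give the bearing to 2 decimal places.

The arc subtends δ = 3207.2/3958.8 = 0.810144 rad at the centre.
With φ₁ = 80.633° = 1.407311 rad and θ = 101° = 1.762783 rad:
sin φ₂ = sin φ₁ cos δ + cos φ₁ sin δ cos θ = (0.986666)(0.689394) + (0.162758)(0.724387)(-0.190809) = 0.657705
φ₂ = asin(0.657705) = 0.717768 rad = 41.125°.
Then Δλ = atan2(0.115733, 0.040458) = 1.234493 rad, from sin θ sin δ cos φ₁ over cos δ − sin φ₁ sin φ₂.
Hence λ₂ = -152.129° + 70.731° = -81.398°.
The forward bearing on arrival equals the back-azimuth from the destination plus 180°.
Back-azimuth from P₂ (41.13°, -81.40°) to P₁ (80.63°, -152.13°), with Δλ' = λ₁ − λ₂ = -70.73°: atan2( sin Δλ' cos φ₁ , cos φ₂ sin φ₁ − sin φ₂ cos φ₁ cos Δλ' ) = 347.75°.
Final bearing = (347.75° + 180°) mod 360° = 167.75°.

final bearing 167.75°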